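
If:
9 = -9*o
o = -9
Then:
No Solution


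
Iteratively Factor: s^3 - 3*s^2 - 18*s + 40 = (s - 2)*(s^2 - s - 20) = (s - 2)*(s + 4)*(s - 5)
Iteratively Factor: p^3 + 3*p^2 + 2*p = (p + 2)*(p^2 + p) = p*(p + 2)*(p + 1)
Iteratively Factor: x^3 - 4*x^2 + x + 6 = (x - 2)*(x^2 - 2*x - 3) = (x - 3)*(x - 2)*(x + 1)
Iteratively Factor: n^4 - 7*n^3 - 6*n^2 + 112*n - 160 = (n - 4)*(n^3 - 3*n^2 - 18*n + 40) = (n - 4)*(n + 4)*(n^2 - 7*n + 10) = (n - 4)*(n - 2)*(n + 4)*(n - 5)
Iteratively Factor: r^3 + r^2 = (r + 1)*(r^2) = r*(r + 1)*(r)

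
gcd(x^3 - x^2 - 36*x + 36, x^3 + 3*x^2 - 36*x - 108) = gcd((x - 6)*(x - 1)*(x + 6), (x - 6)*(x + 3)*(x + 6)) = x^2 - 36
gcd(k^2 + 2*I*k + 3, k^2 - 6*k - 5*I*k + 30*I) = 1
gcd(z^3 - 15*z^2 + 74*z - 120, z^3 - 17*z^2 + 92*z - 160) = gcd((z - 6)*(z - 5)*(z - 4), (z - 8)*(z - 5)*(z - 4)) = z^2 - 9*z + 20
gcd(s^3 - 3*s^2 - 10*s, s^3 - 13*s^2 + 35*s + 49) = 1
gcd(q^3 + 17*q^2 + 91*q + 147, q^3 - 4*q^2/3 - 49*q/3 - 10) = q + 3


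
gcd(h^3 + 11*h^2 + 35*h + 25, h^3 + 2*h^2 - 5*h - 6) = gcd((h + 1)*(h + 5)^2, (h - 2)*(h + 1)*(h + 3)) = h + 1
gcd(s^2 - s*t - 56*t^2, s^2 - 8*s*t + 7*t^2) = 1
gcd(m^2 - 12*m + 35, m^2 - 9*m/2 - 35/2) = m - 7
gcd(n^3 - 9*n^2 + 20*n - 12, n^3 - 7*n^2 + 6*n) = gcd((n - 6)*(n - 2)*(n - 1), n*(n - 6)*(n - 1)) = n^2 - 7*n + 6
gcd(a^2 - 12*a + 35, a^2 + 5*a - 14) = 1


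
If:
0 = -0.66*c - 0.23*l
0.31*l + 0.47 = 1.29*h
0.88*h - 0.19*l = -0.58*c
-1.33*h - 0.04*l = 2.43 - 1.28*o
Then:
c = -0.62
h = 0.79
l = 1.77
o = 2.78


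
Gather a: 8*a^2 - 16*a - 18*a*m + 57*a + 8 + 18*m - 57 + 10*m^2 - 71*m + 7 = 8*a^2 + a*(41 - 18*m) + 10*m^2 - 53*m - 42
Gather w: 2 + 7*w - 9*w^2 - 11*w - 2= -9*w^2 - 4*w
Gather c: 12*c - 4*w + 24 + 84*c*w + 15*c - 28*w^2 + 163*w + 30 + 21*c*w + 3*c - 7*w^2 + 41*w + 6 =c*(105*w + 30) - 35*w^2 + 200*w + 60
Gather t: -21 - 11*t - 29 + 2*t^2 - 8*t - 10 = 2*t^2 - 19*t - 60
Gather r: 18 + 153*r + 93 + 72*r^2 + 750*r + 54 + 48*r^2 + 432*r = 120*r^2 + 1335*r + 165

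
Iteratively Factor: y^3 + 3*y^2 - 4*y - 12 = (y - 2)*(y^2 + 5*y + 6) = (y - 2)*(y + 3)*(y + 2)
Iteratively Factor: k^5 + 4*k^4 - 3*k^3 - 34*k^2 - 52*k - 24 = (k + 2)*(k^4 + 2*k^3 - 7*k^2 - 20*k - 12) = (k + 2)^2*(k^3 - 7*k - 6) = (k - 3)*(k + 2)^2*(k^2 + 3*k + 2) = (k - 3)*(k + 1)*(k + 2)^2*(k + 2)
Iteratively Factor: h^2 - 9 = (h - 3)*(h + 3)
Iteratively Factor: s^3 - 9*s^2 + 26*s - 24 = (s - 3)*(s^2 - 6*s + 8) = (s - 4)*(s - 3)*(s - 2)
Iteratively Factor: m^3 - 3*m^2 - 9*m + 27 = (m - 3)*(m^2 - 9) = (m - 3)*(m + 3)*(m - 3)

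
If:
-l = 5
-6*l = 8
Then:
No Solution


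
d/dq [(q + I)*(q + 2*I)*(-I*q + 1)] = -3*I*q^2 + 8*q + 5*I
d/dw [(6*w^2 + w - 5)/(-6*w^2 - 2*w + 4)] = -3/(18*w^2 - 24*w + 8)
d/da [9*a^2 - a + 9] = 18*a - 1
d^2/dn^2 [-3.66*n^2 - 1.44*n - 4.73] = -7.32000000000000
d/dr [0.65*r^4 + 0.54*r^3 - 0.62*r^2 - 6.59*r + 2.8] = 2.6*r^3 + 1.62*r^2 - 1.24*r - 6.59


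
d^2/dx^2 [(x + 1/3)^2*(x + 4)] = 6*x + 28/3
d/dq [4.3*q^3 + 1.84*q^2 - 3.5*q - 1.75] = 12.9*q^2 + 3.68*q - 3.5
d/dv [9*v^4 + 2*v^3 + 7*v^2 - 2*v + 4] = 36*v^3 + 6*v^2 + 14*v - 2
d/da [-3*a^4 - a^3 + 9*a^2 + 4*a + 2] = -12*a^3 - 3*a^2 + 18*a + 4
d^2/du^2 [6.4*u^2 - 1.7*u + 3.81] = 12.8000000000000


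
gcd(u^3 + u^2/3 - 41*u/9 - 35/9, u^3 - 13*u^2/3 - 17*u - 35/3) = u^2 + 8*u/3 + 5/3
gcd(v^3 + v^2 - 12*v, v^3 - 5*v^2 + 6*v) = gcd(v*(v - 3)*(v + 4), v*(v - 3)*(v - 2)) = v^2 - 3*v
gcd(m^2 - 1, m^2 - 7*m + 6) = m - 1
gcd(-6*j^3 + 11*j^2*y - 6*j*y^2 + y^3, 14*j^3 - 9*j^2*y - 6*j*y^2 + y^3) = -j + y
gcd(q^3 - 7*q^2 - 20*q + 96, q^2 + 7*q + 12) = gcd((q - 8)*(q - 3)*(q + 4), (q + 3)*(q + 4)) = q + 4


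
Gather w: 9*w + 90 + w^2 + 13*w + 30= w^2 + 22*w + 120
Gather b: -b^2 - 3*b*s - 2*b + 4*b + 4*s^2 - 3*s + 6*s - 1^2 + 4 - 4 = -b^2 + b*(2 - 3*s) + 4*s^2 + 3*s - 1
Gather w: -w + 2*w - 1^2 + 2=w + 1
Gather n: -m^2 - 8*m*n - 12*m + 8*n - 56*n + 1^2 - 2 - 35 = -m^2 - 12*m + n*(-8*m - 48) - 36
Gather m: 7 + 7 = 14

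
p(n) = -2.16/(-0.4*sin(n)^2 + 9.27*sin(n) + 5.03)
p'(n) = -2.16*(0.8*sin(n)*cos(n) - 9.27*cos(n))/(-0.4*sin(n)^2 + 9.27*sin(n) + 5.03)^2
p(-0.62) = 4.40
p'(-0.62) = 70.92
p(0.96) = -0.17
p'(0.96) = 0.07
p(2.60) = -0.22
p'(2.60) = -0.17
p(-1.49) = 0.47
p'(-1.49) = 0.08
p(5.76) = -7.24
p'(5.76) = 203.11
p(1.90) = -0.16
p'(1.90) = -0.03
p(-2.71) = -2.00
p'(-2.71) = -16.09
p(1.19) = -0.16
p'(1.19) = 0.04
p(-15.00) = 1.85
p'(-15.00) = -11.79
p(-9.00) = -1.89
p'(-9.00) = -14.49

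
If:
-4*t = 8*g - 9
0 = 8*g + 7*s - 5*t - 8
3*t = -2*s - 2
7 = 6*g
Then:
No Solution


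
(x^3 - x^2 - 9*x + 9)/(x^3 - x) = (x^2 - 9)/(x*(x + 1))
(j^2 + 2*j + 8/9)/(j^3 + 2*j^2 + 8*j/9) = 1/j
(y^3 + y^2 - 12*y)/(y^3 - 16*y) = (y - 3)/(y - 4)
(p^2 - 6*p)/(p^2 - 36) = p/(p + 6)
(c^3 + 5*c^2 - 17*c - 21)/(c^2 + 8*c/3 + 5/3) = 3*(c^2 + 4*c - 21)/(3*c + 5)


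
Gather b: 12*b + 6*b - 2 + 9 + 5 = 18*b + 12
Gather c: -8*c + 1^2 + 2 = 3 - 8*c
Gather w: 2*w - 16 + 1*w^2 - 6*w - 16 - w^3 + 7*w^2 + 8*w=-w^3 + 8*w^2 + 4*w - 32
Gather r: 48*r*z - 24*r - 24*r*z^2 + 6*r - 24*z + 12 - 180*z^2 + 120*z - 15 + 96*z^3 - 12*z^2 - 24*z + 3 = r*(-24*z^2 + 48*z - 18) + 96*z^3 - 192*z^2 + 72*z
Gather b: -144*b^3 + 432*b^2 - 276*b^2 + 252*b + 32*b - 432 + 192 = -144*b^3 + 156*b^2 + 284*b - 240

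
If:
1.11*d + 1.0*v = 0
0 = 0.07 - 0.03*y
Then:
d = -0.900900900900901*v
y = 2.33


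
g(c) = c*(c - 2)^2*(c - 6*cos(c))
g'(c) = c*(c - 2)^2*(6*sin(c) + 1) + c*(c - 6*cos(c))*(2*c - 4) + (c - 2)^2*(c - 6*cos(c))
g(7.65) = 1571.37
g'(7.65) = 2440.72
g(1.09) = -1.52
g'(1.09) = 7.65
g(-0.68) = 26.11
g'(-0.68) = -44.33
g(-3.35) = -241.65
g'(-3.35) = -52.45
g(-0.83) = 32.43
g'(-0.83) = -39.21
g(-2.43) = -100.81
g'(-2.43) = 226.17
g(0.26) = -4.36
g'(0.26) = -9.76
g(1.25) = -0.45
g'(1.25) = 5.55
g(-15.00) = 45265.52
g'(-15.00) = 4235.93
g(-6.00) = 4516.23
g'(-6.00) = -2909.54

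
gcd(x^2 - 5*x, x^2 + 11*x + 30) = 1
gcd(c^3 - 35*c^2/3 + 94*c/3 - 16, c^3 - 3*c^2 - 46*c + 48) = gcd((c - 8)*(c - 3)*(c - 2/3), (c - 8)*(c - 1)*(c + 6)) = c - 8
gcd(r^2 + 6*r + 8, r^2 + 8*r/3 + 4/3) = r + 2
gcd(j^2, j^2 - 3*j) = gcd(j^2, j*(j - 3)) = j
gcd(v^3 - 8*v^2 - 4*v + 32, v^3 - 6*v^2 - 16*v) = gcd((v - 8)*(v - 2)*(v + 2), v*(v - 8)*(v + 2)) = v^2 - 6*v - 16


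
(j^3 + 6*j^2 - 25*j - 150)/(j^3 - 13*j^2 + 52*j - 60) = (j^2 + 11*j + 30)/(j^2 - 8*j + 12)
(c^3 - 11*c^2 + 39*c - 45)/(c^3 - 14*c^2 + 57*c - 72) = (c - 5)/(c - 8)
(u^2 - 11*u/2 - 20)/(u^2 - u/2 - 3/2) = (-2*u^2 + 11*u + 40)/(-2*u^2 + u + 3)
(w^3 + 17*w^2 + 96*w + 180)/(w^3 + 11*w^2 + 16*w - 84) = (w^2 + 11*w + 30)/(w^2 + 5*w - 14)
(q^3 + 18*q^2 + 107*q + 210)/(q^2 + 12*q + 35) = q + 6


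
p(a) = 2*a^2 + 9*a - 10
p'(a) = 4*a + 9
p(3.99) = 57.75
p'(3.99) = 24.96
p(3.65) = 49.50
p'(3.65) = 23.60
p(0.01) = -9.91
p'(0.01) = 9.04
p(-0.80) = -15.92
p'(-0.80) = 5.80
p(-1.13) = -17.62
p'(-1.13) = 4.48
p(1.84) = 13.33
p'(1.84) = 16.36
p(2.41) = 23.31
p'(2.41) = 18.64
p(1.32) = 5.36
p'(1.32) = 14.28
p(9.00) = 233.00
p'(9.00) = 45.00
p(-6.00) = 8.00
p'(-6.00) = -15.00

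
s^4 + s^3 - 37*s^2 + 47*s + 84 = (s - 4)*(s - 3)*(s + 1)*(s + 7)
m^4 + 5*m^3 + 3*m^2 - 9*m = m*(m - 1)*(m + 3)^2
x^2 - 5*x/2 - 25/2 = (x - 5)*(x + 5/2)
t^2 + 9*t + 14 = (t + 2)*(t + 7)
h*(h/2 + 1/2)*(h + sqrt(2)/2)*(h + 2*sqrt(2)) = h^4/2 + h^3/2 + 5*sqrt(2)*h^3/4 + h^2 + 5*sqrt(2)*h^2/4 + h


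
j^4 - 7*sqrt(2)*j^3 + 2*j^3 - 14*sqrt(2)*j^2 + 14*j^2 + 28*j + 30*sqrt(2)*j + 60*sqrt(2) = (j + 2)*(j - 5*sqrt(2))*(j - 3*sqrt(2))*(j + sqrt(2))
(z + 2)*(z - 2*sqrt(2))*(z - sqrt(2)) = z^3 - 3*sqrt(2)*z^2 + 2*z^2 - 6*sqrt(2)*z + 4*z + 8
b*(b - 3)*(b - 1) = b^3 - 4*b^2 + 3*b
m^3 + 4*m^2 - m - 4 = (m - 1)*(m + 1)*(m + 4)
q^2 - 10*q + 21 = (q - 7)*(q - 3)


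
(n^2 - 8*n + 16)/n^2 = 1 - 8/n + 16/n^2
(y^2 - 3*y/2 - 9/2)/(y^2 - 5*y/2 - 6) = (y - 3)/(y - 4)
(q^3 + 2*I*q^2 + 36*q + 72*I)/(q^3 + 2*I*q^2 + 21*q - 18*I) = (q^2 - 4*I*q + 12)/(q^2 - 4*I*q - 3)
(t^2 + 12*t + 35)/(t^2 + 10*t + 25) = (t + 7)/(t + 5)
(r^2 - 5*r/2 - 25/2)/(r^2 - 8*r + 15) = (r + 5/2)/(r - 3)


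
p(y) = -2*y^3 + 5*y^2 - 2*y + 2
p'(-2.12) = -50.17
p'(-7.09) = -374.51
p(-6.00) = 626.00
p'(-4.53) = -170.43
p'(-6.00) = -278.00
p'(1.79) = -3.32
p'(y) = -6*y^2 + 10*y - 2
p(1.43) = 3.52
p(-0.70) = 6.54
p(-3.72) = 181.59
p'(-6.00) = -278.00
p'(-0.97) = -17.35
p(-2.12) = 47.77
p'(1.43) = 0.03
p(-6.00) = 626.00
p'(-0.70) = -11.94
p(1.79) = 2.97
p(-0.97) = 10.47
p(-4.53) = 299.58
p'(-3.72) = -122.23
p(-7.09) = 980.32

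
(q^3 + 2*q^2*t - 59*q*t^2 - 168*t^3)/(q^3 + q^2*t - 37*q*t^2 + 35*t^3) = (q^2 - 5*q*t - 24*t^2)/(q^2 - 6*q*t + 5*t^2)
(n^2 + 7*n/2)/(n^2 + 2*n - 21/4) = 2*n/(2*n - 3)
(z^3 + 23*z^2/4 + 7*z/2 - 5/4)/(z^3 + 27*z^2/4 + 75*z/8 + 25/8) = 2*(4*z^2 + 3*z - 1)/(8*z^2 + 14*z + 5)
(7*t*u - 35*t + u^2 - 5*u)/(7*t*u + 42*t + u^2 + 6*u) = (u - 5)/(u + 6)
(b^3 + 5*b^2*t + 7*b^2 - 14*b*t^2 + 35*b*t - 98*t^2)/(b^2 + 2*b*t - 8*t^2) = (b^2 + 7*b*t + 7*b + 49*t)/(b + 4*t)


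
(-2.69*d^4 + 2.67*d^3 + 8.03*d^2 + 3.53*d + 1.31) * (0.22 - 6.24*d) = 16.7856*d^5 - 17.2526*d^4 - 49.5198*d^3 - 20.2606*d^2 - 7.3978*d + 0.2882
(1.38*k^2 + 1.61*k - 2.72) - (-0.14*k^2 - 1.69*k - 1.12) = 1.52*k^2 + 3.3*k - 1.6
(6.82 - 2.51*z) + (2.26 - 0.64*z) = 9.08 - 3.15*z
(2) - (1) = 1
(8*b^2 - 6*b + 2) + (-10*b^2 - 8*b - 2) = -2*b^2 - 14*b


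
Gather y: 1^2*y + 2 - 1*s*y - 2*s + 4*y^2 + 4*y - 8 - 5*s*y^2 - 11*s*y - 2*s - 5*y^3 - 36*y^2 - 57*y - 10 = -4*s - 5*y^3 + y^2*(-5*s - 32) + y*(-12*s - 52) - 16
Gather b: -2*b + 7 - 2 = 5 - 2*b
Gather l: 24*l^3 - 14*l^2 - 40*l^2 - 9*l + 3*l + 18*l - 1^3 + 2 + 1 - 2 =24*l^3 - 54*l^2 + 12*l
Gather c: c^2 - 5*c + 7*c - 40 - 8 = c^2 + 2*c - 48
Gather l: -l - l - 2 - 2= -2*l - 4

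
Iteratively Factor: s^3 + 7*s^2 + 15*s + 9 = (s + 3)*(s^2 + 4*s + 3) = (s + 1)*(s + 3)*(s + 3)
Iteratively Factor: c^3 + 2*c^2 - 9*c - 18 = (c + 2)*(c^2 - 9) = (c + 2)*(c + 3)*(c - 3)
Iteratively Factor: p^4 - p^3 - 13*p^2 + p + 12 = (p - 1)*(p^3 - 13*p - 12) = (p - 4)*(p - 1)*(p^2 + 4*p + 3) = (p - 4)*(p - 1)*(p + 1)*(p + 3)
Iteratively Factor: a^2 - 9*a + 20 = (a - 5)*(a - 4)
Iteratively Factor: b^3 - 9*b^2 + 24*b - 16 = (b - 4)*(b^2 - 5*b + 4) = (b - 4)*(b - 1)*(b - 4)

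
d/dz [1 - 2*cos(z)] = 2*sin(z)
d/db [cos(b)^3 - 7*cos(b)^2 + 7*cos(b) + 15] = (-3*cos(b)^2 + 14*cos(b) - 7)*sin(b)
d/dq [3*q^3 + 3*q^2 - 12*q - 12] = 9*q^2 + 6*q - 12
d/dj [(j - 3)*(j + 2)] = 2*j - 1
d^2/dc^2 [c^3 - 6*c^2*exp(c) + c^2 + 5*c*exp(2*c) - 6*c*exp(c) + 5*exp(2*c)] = -6*c^2*exp(c) + 20*c*exp(2*c) - 30*c*exp(c) + 6*c + 40*exp(2*c) - 24*exp(c) + 2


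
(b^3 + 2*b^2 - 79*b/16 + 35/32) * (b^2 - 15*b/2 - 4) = b^5 - 11*b^4/2 - 383*b^3/16 + 241*b^2/8 + 739*b/64 - 35/8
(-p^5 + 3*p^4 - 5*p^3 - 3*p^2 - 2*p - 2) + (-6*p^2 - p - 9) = -p^5 + 3*p^4 - 5*p^3 - 9*p^2 - 3*p - 11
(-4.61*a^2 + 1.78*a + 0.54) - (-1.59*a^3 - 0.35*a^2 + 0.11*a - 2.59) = 1.59*a^3 - 4.26*a^2 + 1.67*a + 3.13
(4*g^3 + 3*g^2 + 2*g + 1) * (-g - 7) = -4*g^4 - 31*g^3 - 23*g^2 - 15*g - 7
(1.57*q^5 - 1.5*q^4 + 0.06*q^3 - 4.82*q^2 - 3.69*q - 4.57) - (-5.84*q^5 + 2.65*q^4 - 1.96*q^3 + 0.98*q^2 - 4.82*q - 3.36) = 7.41*q^5 - 4.15*q^4 + 2.02*q^3 - 5.8*q^2 + 1.13*q - 1.21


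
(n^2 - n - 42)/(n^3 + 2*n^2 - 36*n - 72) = (n - 7)/(n^2 - 4*n - 12)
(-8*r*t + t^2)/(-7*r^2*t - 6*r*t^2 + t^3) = (8*r - t)/(7*r^2 + 6*r*t - t^2)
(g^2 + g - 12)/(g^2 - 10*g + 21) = (g + 4)/(g - 7)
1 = 1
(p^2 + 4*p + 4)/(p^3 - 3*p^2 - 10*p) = (p + 2)/(p*(p - 5))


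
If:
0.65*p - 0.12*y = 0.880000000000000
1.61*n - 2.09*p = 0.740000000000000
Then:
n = 0.239655996177735*y + 2.21710463449594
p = 0.184615384615385*y + 1.35384615384615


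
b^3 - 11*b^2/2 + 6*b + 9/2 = (b - 3)^2*(b + 1/2)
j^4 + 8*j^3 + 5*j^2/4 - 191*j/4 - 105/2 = (j - 5/2)*(j + 3/2)*(j + 2)*(j + 7)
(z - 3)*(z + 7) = z^2 + 4*z - 21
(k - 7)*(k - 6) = k^2 - 13*k + 42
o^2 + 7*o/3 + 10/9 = (o + 2/3)*(o + 5/3)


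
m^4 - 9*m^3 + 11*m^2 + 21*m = m*(m - 7)*(m - 3)*(m + 1)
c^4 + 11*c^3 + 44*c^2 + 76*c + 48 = (c + 2)^2*(c + 3)*(c + 4)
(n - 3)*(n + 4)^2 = n^3 + 5*n^2 - 8*n - 48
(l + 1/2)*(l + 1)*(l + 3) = l^3 + 9*l^2/2 + 5*l + 3/2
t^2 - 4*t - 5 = (t - 5)*(t + 1)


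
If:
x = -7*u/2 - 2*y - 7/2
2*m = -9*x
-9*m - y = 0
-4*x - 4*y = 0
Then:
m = 0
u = -1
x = 0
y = 0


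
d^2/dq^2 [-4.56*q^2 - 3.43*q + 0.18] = -9.12000000000000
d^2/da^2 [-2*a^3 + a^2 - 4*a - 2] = 2 - 12*a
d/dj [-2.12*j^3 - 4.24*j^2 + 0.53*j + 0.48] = -6.36*j^2 - 8.48*j + 0.53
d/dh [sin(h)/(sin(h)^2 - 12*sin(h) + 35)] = (cos(h)^2 + 34)*cos(h)/((sin(h) - 7)^2*(sin(h) - 5)^2)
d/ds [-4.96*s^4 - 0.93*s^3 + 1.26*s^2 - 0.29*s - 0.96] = -19.84*s^3 - 2.79*s^2 + 2.52*s - 0.29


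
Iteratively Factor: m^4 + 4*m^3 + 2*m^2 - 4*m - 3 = (m - 1)*(m^3 + 5*m^2 + 7*m + 3) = (m - 1)*(m + 1)*(m^2 + 4*m + 3) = (m - 1)*(m + 1)^2*(m + 3)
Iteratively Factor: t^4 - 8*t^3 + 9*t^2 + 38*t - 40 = (t - 4)*(t^3 - 4*t^2 - 7*t + 10) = (t - 4)*(t - 1)*(t^2 - 3*t - 10) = (t - 5)*(t - 4)*(t - 1)*(t + 2)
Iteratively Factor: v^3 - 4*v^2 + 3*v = (v - 3)*(v^2 - v) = v*(v - 3)*(v - 1)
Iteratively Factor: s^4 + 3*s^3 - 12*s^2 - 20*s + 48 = (s + 3)*(s^3 - 12*s + 16) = (s - 2)*(s + 3)*(s^2 + 2*s - 8) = (s - 2)*(s + 3)*(s + 4)*(s - 2)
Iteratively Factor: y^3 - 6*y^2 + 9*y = (y)*(y^2 - 6*y + 9) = y*(y - 3)*(y - 3)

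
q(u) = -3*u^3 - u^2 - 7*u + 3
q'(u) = -9*u^2 - 2*u - 7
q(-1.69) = 26.45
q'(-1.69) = -29.32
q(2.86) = -95.38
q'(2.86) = -86.34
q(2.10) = -43.89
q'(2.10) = -50.89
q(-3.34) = 127.00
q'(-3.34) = -100.72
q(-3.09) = 103.59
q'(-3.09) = -86.75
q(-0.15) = 4.04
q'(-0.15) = -6.90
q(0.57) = -1.87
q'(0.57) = -11.06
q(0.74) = -3.94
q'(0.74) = -13.41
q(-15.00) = 10008.00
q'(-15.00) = -2002.00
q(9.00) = -2328.00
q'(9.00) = -754.00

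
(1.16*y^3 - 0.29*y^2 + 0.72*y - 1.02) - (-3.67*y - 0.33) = 1.16*y^3 - 0.29*y^2 + 4.39*y - 0.69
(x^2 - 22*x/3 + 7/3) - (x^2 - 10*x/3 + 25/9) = -4*x - 4/9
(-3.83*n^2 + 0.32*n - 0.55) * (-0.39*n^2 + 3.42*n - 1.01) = 1.4937*n^4 - 13.2234*n^3 + 5.1772*n^2 - 2.2042*n + 0.5555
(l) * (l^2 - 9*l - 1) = l^3 - 9*l^2 - l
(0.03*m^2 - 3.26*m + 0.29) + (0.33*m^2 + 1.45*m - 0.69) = 0.36*m^2 - 1.81*m - 0.4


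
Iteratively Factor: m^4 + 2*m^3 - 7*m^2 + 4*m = (m - 1)*(m^3 + 3*m^2 - 4*m) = (m - 1)*(m + 4)*(m^2 - m) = m*(m - 1)*(m + 4)*(m - 1)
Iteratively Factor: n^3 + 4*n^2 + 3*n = (n + 3)*(n^2 + n) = n*(n + 3)*(n + 1)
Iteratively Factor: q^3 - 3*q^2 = (q)*(q^2 - 3*q) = q^2*(q - 3)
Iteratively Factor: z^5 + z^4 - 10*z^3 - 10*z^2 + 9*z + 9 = (z + 1)*(z^4 - 10*z^2 + 9) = (z - 3)*(z + 1)*(z^3 + 3*z^2 - z - 3) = (z - 3)*(z - 1)*(z + 1)*(z^2 + 4*z + 3) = (z - 3)*(z - 1)*(z + 1)*(z + 3)*(z + 1)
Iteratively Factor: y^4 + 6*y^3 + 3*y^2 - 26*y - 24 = (y + 1)*(y^3 + 5*y^2 - 2*y - 24) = (y + 1)*(y + 4)*(y^2 + y - 6) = (y + 1)*(y + 3)*(y + 4)*(y - 2)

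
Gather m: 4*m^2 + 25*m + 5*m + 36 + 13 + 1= 4*m^2 + 30*m + 50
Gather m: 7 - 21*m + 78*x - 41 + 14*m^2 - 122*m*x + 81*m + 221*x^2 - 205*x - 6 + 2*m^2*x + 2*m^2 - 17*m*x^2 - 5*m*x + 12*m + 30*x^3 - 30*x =m^2*(2*x + 16) + m*(-17*x^2 - 127*x + 72) + 30*x^3 + 221*x^2 - 157*x - 40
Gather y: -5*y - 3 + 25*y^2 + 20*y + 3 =25*y^2 + 15*y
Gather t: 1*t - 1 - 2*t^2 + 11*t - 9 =-2*t^2 + 12*t - 10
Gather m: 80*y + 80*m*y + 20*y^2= 80*m*y + 20*y^2 + 80*y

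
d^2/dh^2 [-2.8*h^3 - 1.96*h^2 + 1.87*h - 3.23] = -16.8*h - 3.92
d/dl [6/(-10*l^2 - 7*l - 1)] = 6*(20*l + 7)/(10*l^2 + 7*l + 1)^2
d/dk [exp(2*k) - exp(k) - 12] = (2*exp(k) - 1)*exp(k)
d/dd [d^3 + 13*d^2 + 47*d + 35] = 3*d^2 + 26*d + 47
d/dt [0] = 0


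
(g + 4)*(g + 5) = g^2 + 9*g + 20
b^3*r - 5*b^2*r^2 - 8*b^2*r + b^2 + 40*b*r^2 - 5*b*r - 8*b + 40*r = (b - 8)*(b - 5*r)*(b*r + 1)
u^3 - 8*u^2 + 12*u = u*(u - 6)*(u - 2)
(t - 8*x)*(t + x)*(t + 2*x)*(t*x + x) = t^4*x - 5*t^3*x^2 + t^3*x - 22*t^2*x^3 - 5*t^2*x^2 - 16*t*x^4 - 22*t*x^3 - 16*x^4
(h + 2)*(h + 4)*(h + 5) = h^3 + 11*h^2 + 38*h + 40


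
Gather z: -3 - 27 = -30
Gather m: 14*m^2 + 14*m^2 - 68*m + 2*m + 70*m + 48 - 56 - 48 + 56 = 28*m^2 + 4*m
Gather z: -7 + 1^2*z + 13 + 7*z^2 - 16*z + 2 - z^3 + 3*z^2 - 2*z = -z^3 + 10*z^2 - 17*z + 8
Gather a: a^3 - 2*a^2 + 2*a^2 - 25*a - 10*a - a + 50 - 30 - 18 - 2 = a^3 - 36*a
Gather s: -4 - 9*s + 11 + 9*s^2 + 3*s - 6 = 9*s^2 - 6*s + 1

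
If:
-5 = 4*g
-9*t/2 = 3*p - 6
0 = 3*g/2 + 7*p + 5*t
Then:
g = -5/4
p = -115/88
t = 97/44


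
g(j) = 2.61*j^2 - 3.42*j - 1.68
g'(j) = 5.22*j - 3.42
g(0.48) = -2.72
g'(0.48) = -0.91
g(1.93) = 1.44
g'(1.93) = 6.65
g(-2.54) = 23.85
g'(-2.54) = -16.68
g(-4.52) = 67.10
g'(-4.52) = -27.01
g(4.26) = 31.12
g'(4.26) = 18.82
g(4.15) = 29.08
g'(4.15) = 18.24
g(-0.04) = -1.54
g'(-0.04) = -3.63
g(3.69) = 21.24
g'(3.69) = 15.84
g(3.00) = 11.55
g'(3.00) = 12.24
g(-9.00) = 240.51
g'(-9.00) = -50.40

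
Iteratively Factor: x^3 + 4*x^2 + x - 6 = (x - 1)*(x^2 + 5*x + 6) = (x - 1)*(x + 2)*(x + 3)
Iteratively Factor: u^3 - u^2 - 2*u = (u - 2)*(u^2 + u) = (u - 2)*(u + 1)*(u)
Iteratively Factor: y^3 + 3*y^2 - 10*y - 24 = (y + 4)*(y^2 - y - 6) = (y + 2)*(y + 4)*(y - 3)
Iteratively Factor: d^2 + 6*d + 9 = (d + 3)*(d + 3)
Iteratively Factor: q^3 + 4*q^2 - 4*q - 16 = (q - 2)*(q^2 + 6*q + 8) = (q - 2)*(q + 2)*(q + 4)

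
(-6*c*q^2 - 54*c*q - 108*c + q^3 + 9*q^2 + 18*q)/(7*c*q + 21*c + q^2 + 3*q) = (-6*c*q - 36*c + q^2 + 6*q)/(7*c + q)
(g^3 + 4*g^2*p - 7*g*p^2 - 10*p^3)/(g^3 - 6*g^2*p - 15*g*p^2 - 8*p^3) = (-g^2 - 3*g*p + 10*p^2)/(-g^2 + 7*g*p + 8*p^2)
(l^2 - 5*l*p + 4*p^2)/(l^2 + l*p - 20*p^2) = (l - p)/(l + 5*p)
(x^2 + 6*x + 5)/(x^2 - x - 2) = (x + 5)/(x - 2)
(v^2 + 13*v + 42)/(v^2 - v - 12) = (v^2 + 13*v + 42)/(v^2 - v - 12)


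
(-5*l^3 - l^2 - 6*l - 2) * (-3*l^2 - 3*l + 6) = 15*l^5 + 18*l^4 - 9*l^3 + 18*l^2 - 30*l - 12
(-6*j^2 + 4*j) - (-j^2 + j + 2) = -5*j^2 + 3*j - 2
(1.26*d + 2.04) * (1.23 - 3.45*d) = -4.347*d^2 - 5.4882*d + 2.5092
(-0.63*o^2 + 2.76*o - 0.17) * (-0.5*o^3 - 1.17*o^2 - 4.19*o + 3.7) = 0.315*o^5 - 0.6429*o^4 - 0.504499999999999*o^3 - 13.6965*o^2 + 10.9243*o - 0.629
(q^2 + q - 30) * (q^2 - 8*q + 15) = q^4 - 7*q^3 - 23*q^2 + 255*q - 450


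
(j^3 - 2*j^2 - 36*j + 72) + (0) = j^3 - 2*j^2 - 36*j + 72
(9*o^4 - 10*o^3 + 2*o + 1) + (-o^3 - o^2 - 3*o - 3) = 9*o^4 - 11*o^3 - o^2 - o - 2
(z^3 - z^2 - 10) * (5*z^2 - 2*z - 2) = 5*z^5 - 7*z^4 - 48*z^2 + 20*z + 20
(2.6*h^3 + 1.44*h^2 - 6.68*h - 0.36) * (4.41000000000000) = 11.466*h^3 + 6.3504*h^2 - 29.4588*h - 1.5876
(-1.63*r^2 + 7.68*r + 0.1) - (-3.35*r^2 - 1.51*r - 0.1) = 1.72*r^2 + 9.19*r + 0.2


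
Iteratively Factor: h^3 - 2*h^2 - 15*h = (h - 5)*(h^2 + 3*h) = (h - 5)*(h + 3)*(h)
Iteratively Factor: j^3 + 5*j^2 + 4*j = (j + 4)*(j^2 + j) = j*(j + 4)*(j + 1)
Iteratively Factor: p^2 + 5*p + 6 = (p + 3)*(p + 2)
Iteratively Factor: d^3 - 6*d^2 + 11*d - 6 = (d - 2)*(d^2 - 4*d + 3) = (d - 2)*(d - 1)*(d - 3)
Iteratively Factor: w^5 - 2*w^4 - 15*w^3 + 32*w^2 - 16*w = (w - 4)*(w^4 + 2*w^3 - 7*w^2 + 4*w) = (w - 4)*(w + 4)*(w^3 - 2*w^2 + w) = w*(w - 4)*(w + 4)*(w^2 - 2*w + 1) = w*(w - 4)*(w - 1)*(w + 4)*(w - 1)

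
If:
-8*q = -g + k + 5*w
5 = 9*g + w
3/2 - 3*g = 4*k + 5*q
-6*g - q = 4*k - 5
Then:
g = 623/1334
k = 454/667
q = -350/667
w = 1063/1334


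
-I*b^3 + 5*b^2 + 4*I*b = b*(b + 4*I)*(-I*b + 1)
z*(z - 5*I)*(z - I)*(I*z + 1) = I*z^4 + 7*z^3 - 11*I*z^2 - 5*z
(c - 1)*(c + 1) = c^2 - 1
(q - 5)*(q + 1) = q^2 - 4*q - 5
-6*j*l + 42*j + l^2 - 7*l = (-6*j + l)*(l - 7)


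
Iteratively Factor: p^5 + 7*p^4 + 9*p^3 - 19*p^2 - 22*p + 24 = (p + 3)*(p^4 + 4*p^3 - 3*p^2 - 10*p + 8) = (p - 1)*(p + 3)*(p^3 + 5*p^2 + 2*p - 8) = (p - 1)*(p + 3)*(p + 4)*(p^2 + p - 2) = (p - 1)^2*(p + 3)*(p + 4)*(p + 2)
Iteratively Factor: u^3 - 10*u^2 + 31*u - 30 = (u - 2)*(u^2 - 8*u + 15) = (u - 3)*(u - 2)*(u - 5)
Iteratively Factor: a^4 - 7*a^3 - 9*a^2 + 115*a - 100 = (a - 1)*(a^3 - 6*a^2 - 15*a + 100) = (a - 5)*(a - 1)*(a^2 - a - 20) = (a - 5)^2*(a - 1)*(a + 4)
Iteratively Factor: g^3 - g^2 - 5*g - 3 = (g + 1)*(g^2 - 2*g - 3) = (g - 3)*(g + 1)*(g + 1)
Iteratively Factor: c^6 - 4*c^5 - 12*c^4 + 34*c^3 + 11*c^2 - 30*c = (c + 3)*(c^5 - 7*c^4 + 9*c^3 + 7*c^2 - 10*c) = (c - 2)*(c + 3)*(c^4 - 5*c^3 - c^2 + 5*c) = (c - 2)*(c - 1)*(c + 3)*(c^3 - 4*c^2 - 5*c) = (c - 5)*(c - 2)*(c - 1)*(c + 3)*(c^2 + c) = c*(c - 5)*(c - 2)*(c - 1)*(c + 3)*(c + 1)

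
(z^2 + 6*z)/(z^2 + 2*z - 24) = z/(z - 4)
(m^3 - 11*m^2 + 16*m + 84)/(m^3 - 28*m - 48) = (m - 7)/(m + 4)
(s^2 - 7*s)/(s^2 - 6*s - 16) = s*(7 - s)/(-s^2 + 6*s + 16)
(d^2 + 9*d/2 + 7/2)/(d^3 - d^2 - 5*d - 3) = (d + 7/2)/(d^2 - 2*d - 3)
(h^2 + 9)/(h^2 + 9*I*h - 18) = (h - 3*I)/(h + 6*I)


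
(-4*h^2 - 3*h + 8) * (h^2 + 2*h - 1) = -4*h^4 - 11*h^3 + 6*h^2 + 19*h - 8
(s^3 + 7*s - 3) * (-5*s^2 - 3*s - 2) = -5*s^5 - 3*s^4 - 37*s^3 - 6*s^2 - 5*s + 6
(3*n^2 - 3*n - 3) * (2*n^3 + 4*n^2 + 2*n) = 6*n^5 + 6*n^4 - 12*n^3 - 18*n^2 - 6*n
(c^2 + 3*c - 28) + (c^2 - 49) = 2*c^2 + 3*c - 77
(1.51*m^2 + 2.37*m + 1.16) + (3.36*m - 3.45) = 1.51*m^2 + 5.73*m - 2.29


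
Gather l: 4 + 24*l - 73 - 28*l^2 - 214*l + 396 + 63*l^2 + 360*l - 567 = 35*l^2 + 170*l - 240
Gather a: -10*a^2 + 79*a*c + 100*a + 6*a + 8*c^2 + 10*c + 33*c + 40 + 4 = -10*a^2 + a*(79*c + 106) + 8*c^2 + 43*c + 44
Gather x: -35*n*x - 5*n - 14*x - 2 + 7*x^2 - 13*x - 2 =-5*n + 7*x^2 + x*(-35*n - 27) - 4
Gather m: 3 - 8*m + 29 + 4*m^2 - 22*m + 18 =4*m^2 - 30*m + 50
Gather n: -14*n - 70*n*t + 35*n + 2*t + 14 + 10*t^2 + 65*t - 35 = n*(21 - 70*t) + 10*t^2 + 67*t - 21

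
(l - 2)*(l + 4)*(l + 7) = l^3 + 9*l^2 + 6*l - 56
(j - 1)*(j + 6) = j^2 + 5*j - 6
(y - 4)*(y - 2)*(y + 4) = y^3 - 2*y^2 - 16*y + 32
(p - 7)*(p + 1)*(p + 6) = p^3 - 43*p - 42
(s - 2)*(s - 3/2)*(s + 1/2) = s^3 - 3*s^2 + 5*s/4 + 3/2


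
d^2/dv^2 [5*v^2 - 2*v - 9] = 10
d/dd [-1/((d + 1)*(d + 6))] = (2*d + 7)/((d + 1)^2*(d + 6)^2)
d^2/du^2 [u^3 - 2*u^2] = 6*u - 4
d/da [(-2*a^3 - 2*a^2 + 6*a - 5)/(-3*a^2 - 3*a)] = (2*a^4 + 4*a^3 + 8*a^2 - 10*a - 5)/(3*a^2*(a^2 + 2*a + 1))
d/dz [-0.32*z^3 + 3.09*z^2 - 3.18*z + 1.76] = -0.96*z^2 + 6.18*z - 3.18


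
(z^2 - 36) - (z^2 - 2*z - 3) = 2*z - 33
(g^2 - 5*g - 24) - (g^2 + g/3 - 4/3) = -16*g/3 - 68/3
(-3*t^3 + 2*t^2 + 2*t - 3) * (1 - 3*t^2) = 9*t^5 - 6*t^4 - 9*t^3 + 11*t^2 + 2*t - 3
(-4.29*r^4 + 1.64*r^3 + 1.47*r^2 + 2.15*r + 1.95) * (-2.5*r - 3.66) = 10.725*r^5 + 11.6014*r^4 - 9.6774*r^3 - 10.7552*r^2 - 12.744*r - 7.137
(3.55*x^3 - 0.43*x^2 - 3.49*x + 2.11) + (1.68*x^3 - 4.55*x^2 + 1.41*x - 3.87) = 5.23*x^3 - 4.98*x^2 - 2.08*x - 1.76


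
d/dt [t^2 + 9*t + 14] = 2*t + 9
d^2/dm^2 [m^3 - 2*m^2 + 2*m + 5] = 6*m - 4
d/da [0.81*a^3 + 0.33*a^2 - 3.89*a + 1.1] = 2.43*a^2 + 0.66*a - 3.89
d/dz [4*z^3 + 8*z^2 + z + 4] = 12*z^2 + 16*z + 1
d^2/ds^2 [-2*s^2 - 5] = -4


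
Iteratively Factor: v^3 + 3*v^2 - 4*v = (v + 4)*(v^2 - v) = (v - 1)*(v + 4)*(v)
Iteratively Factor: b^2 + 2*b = (b + 2)*(b)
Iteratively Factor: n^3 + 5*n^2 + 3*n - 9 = (n + 3)*(n^2 + 2*n - 3) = (n + 3)^2*(n - 1)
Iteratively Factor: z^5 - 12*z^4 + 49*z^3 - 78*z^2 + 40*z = (z - 5)*(z^4 - 7*z^3 + 14*z^2 - 8*z) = (z - 5)*(z - 1)*(z^3 - 6*z^2 + 8*z) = (z - 5)*(z - 2)*(z - 1)*(z^2 - 4*z) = z*(z - 5)*(z - 2)*(z - 1)*(z - 4)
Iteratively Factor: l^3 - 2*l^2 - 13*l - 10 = (l - 5)*(l^2 + 3*l + 2) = (l - 5)*(l + 2)*(l + 1)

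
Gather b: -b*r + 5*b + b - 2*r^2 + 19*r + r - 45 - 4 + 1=b*(6 - r) - 2*r^2 + 20*r - 48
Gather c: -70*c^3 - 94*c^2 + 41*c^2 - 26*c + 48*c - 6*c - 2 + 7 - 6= -70*c^3 - 53*c^2 + 16*c - 1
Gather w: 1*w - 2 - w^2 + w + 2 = -w^2 + 2*w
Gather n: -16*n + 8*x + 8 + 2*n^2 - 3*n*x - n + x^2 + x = 2*n^2 + n*(-3*x - 17) + x^2 + 9*x + 8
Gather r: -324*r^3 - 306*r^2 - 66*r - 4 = -324*r^3 - 306*r^2 - 66*r - 4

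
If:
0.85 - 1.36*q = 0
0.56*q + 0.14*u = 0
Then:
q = 0.62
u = -2.50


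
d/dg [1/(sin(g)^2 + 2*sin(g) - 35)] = -2*(sin(g) + 1)*cos(g)/(sin(g)^2 + 2*sin(g) - 35)^2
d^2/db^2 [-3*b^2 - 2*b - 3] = -6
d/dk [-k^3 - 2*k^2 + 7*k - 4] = -3*k^2 - 4*k + 7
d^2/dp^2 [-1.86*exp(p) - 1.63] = -1.86*exp(p)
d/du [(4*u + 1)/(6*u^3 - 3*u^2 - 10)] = 2*(12*u^3 - 6*u^2 - 3*u*(3*u - 1)*(4*u + 1) - 20)/(-6*u^3 + 3*u^2 + 10)^2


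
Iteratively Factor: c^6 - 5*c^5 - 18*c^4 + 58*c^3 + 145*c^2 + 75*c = (c + 1)*(c^5 - 6*c^4 - 12*c^3 + 70*c^2 + 75*c) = (c - 5)*(c + 1)*(c^4 - c^3 - 17*c^2 - 15*c) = (c - 5)*(c + 1)^2*(c^3 - 2*c^2 - 15*c) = (c - 5)^2*(c + 1)^2*(c^2 + 3*c) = (c - 5)^2*(c + 1)^2*(c + 3)*(c)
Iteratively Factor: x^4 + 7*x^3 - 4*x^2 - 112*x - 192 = (x + 4)*(x^3 + 3*x^2 - 16*x - 48) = (x + 4)^2*(x^2 - x - 12) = (x - 4)*(x + 4)^2*(x + 3)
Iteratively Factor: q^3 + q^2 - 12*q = (q - 3)*(q^2 + 4*q) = q*(q - 3)*(q + 4)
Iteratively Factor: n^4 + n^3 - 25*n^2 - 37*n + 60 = (n - 5)*(n^3 + 6*n^2 + 5*n - 12) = (n - 5)*(n + 3)*(n^2 + 3*n - 4) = (n - 5)*(n + 3)*(n + 4)*(n - 1)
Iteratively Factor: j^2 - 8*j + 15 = (j - 3)*(j - 5)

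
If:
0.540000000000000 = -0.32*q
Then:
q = -1.69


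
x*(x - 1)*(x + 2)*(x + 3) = x^4 + 4*x^3 + x^2 - 6*x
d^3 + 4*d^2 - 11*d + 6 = (d - 1)^2*(d + 6)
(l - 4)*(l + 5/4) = l^2 - 11*l/4 - 5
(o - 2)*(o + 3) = o^2 + o - 6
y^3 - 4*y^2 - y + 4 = (y - 4)*(y - 1)*(y + 1)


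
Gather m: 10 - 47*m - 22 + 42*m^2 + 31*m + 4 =42*m^2 - 16*m - 8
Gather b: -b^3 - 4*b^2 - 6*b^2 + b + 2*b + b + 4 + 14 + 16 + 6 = -b^3 - 10*b^2 + 4*b + 40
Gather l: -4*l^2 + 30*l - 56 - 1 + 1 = -4*l^2 + 30*l - 56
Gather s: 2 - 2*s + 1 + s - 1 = 2 - s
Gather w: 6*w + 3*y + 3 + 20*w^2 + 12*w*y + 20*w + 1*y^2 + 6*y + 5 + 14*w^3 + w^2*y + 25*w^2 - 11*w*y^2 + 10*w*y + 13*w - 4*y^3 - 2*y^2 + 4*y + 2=14*w^3 + w^2*(y + 45) + w*(-11*y^2 + 22*y + 39) - 4*y^3 - y^2 + 13*y + 10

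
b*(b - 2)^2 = b^3 - 4*b^2 + 4*b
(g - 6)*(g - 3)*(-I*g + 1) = -I*g^3 + g^2 + 9*I*g^2 - 9*g - 18*I*g + 18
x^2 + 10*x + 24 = (x + 4)*(x + 6)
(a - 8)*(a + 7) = a^2 - a - 56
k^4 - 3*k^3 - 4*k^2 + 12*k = k*(k - 3)*(k - 2)*(k + 2)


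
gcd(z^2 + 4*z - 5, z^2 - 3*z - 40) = z + 5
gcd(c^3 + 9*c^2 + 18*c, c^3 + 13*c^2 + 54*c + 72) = c^2 + 9*c + 18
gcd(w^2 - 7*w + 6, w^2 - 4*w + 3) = w - 1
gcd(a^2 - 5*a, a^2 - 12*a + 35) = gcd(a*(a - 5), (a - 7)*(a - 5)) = a - 5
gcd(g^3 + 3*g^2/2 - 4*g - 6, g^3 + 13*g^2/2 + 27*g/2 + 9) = g^2 + 7*g/2 + 3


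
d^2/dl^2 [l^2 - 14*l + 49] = 2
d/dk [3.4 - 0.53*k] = -0.530000000000000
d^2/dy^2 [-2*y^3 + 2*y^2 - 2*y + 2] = 4 - 12*y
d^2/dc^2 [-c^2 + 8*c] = -2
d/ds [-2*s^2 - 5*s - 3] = -4*s - 5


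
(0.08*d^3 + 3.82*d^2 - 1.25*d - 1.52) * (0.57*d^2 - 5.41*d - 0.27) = 0.0456*d^5 + 1.7446*d^4 - 21.4003*d^3 + 4.8647*d^2 + 8.5607*d + 0.4104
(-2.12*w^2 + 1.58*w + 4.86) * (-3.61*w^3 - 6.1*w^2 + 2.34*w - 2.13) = 7.6532*w^5 + 7.2282*w^4 - 32.1434*w^3 - 21.4332*w^2 + 8.007*w - 10.3518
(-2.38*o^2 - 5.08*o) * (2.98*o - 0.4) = -7.0924*o^3 - 14.1864*o^2 + 2.032*o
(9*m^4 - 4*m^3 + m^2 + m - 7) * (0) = 0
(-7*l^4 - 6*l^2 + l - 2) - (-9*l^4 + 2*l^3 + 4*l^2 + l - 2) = 2*l^4 - 2*l^3 - 10*l^2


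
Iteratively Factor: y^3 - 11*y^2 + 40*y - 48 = (y - 4)*(y^2 - 7*y + 12) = (y - 4)*(y - 3)*(y - 4)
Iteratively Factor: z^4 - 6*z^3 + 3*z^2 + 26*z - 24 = (z - 3)*(z^3 - 3*z^2 - 6*z + 8) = (z - 4)*(z - 3)*(z^2 + z - 2) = (z - 4)*(z - 3)*(z + 2)*(z - 1)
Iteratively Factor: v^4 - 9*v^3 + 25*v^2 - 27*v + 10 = (v - 1)*(v^3 - 8*v^2 + 17*v - 10) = (v - 2)*(v - 1)*(v^2 - 6*v + 5) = (v - 2)*(v - 1)^2*(v - 5)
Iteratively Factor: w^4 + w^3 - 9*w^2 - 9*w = (w - 3)*(w^3 + 4*w^2 + 3*w) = w*(w - 3)*(w^2 + 4*w + 3) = w*(w - 3)*(w + 1)*(w + 3)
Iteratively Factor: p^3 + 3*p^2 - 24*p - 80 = (p + 4)*(p^2 - p - 20) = (p + 4)^2*(p - 5)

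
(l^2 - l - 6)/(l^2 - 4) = (l - 3)/(l - 2)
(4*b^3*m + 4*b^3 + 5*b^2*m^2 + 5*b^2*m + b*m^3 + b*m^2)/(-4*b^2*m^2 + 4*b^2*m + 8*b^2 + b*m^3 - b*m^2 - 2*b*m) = (-4*b^2 - 5*b*m - m^2)/(4*b*m - 8*b - m^2 + 2*m)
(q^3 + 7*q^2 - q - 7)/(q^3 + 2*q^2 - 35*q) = (q^2 - 1)/(q*(q - 5))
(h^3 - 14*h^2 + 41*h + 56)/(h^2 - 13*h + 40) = (h^2 - 6*h - 7)/(h - 5)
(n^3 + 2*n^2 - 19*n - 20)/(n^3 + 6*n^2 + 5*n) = (n - 4)/n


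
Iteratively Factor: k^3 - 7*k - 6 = (k - 3)*(k^2 + 3*k + 2) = (k - 3)*(k + 2)*(k + 1)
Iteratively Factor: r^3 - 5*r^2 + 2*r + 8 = (r + 1)*(r^2 - 6*r + 8) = (r - 2)*(r + 1)*(r - 4)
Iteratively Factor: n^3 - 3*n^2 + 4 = (n + 1)*(n^2 - 4*n + 4) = (n - 2)*(n + 1)*(n - 2)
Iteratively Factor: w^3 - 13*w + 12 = (w + 4)*(w^2 - 4*w + 3) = (w - 3)*(w + 4)*(w - 1)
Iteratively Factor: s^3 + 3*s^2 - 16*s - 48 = (s - 4)*(s^2 + 7*s + 12) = (s - 4)*(s + 4)*(s + 3)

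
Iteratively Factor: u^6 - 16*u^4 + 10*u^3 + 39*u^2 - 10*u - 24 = (u + 4)*(u^5 - 4*u^4 + 10*u^2 - u - 6) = (u - 3)*(u + 4)*(u^4 - u^3 - 3*u^2 + u + 2) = (u - 3)*(u + 1)*(u + 4)*(u^3 - 2*u^2 - u + 2) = (u - 3)*(u - 1)*(u + 1)*(u + 4)*(u^2 - u - 2) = (u - 3)*(u - 2)*(u - 1)*(u + 1)*(u + 4)*(u + 1)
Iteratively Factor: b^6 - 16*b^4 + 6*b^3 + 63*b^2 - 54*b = (b - 3)*(b^5 + 3*b^4 - 7*b^3 - 15*b^2 + 18*b) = (b - 3)*(b - 1)*(b^4 + 4*b^3 - 3*b^2 - 18*b) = (b - 3)*(b - 1)*(b + 3)*(b^3 + b^2 - 6*b) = b*(b - 3)*(b - 1)*(b + 3)*(b^2 + b - 6) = b*(b - 3)*(b - 1)*(b + 3)^2*(b - 2)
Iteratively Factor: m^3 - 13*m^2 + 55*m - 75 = (m - 5)*(m^2 - 8*m + 15) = (m - 5)^2*(m - 3)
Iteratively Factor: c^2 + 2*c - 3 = (c - 1)*(c + 3)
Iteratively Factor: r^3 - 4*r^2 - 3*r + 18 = (r - 3)*(r^2 - r - 6) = (r - 3)*(r + 2)*(r - 3)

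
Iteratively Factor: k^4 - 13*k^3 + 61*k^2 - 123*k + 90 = (k - 5)*(k^3 - 8*k^2 + 21*k - 18) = (k - 5)*(k - 2)*(k^2 - 6*k + 9) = (k - 5)*(k - 3)*(k - 2)*(k - 3)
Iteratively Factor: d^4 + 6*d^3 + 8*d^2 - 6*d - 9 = (d - 1)*(d^3 + 7*d^2 + 15*d + 9) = (d - 1)*(d + 3)*(d^2 + 4*d + 3) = (d - 1)*(d + 1)*(d + 3)*(d + 3)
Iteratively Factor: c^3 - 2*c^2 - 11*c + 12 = (c - 4)*(c^2 + 2*c - 3) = (c - 4)*(c - 1)*(c + 3)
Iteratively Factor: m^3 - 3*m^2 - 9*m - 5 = (m - 5)*(m^2 + 2*m + 1) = (m - 5)*(m + 1)*(m + 1)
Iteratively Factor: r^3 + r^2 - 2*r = (r + 2)*(r^2 - r) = r*(r + 2)*(r - 1)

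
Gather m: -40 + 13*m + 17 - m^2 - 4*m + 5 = -m^2 + 9*m - 18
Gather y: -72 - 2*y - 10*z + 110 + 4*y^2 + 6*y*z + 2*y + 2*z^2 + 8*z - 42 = 4*y^2 + 6*y*z + 2*z^2 - 2*z - 4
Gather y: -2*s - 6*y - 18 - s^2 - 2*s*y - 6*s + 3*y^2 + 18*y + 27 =-s^2 - 8*s + 3*y^2 + y*(12 - 2*s) + 9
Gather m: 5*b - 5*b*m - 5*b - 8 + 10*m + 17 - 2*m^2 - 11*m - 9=-2*m^2 + m*(-5*b - 1)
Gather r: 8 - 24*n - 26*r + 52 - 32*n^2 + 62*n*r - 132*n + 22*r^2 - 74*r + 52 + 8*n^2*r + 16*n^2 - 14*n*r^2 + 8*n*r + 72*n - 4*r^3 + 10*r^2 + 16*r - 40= -16*n^2 - 84*n - 4*r^3 + r^2*(32 - 14*n) + r*(8*n^2 + 70*n - 84) + 72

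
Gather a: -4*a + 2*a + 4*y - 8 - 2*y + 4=-2*a + 2*y - 4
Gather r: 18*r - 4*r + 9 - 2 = 14*r + 7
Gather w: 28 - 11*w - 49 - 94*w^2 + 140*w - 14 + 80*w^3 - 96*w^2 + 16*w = 80*w^3 - 190*w^2 + 145*w - 35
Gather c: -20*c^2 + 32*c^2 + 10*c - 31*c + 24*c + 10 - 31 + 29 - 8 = 12*c^2 + 3*c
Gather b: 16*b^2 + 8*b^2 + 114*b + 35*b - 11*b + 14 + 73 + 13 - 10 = 24*b^2 + 138*b + 90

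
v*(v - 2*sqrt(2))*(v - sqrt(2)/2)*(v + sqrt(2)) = v^4 - 3*sqrt(2)*v^3/2 - 3*v^2 + 2*sqrt(2)*v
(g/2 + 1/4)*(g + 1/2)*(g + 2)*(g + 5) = g^4/2 + 4*g^3 + 69*g^2/8 + 47*g/8 + 5/4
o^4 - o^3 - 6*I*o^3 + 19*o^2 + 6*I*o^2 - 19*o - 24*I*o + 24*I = (o - 1)*(o - 8*I)*(o - I)*(o + 3*I)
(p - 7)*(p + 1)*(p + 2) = p^3 - 4*p^2 - 19*p - 14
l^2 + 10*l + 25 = (l + 5)^2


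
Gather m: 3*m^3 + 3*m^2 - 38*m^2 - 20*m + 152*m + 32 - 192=3*m^3 - 35*m^2 + 132*m - 160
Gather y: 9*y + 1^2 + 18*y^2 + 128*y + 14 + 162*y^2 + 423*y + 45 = 180*y^2 + 560*y + 60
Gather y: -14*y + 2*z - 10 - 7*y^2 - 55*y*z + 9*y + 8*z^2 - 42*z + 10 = -7*y^2 + y*(-55*z - 5) + 8*z^2 - 40*z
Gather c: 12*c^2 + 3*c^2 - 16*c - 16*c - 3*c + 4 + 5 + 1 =15*c^2 - 35*c + 10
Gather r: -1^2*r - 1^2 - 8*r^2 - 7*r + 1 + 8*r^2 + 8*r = 0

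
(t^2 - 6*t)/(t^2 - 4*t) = (t - 6)/(t - 4)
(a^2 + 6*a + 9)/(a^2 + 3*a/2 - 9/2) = 2*(a + 3)/(2*a - 3)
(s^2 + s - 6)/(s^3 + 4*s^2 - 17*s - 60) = (s - 2)/(s^2 + s - 20)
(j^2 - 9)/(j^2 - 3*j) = (j + 3)/j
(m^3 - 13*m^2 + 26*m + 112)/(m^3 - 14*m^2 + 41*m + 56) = (m + 2)/(m + 1)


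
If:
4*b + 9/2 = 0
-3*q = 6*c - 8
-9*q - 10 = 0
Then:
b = -9/8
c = 17/9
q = -10/9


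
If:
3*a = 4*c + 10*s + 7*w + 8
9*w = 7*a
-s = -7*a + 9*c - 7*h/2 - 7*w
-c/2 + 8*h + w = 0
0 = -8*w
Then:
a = 0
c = 128/1341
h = 8/1341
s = -1124/1341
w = 0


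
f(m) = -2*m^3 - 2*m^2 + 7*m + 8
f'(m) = -6*m^2 - 4*m + 7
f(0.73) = 11.27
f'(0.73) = 0.88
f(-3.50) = 44.75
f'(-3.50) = -52.50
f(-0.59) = 3.58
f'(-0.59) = 7.27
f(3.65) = -90.35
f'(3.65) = -87.54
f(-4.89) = 159.81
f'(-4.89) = -116.91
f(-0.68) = 2.94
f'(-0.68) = 6.95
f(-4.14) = 86.66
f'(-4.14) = -79.28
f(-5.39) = 225.35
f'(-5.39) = -145.75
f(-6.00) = 326.00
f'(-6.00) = -185.00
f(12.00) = -3652.00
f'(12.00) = -905.00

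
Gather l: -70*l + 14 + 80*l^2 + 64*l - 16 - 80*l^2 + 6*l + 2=0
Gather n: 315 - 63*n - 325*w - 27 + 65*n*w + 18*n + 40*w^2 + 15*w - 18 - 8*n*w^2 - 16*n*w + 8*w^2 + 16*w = n*(-8*w^2 + 49*w - 45) + 48*w^2 - 294*w + 270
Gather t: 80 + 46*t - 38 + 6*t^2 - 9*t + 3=6*t^2 + 37*t + 45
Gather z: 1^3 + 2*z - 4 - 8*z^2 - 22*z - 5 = -8*z^2 - 20*z - 8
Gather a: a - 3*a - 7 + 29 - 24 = -2*a - 2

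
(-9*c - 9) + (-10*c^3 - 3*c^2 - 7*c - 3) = -10*c^3 - 3*c^2 - 16*c - 12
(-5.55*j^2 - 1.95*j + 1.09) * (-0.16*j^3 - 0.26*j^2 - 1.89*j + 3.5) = 0.888*j^5 + 1.755*j^4 + 10.8221*j^3 - 16.0229*j^2 - 8.8851*j + 3.815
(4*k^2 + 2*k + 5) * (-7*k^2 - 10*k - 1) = -28*k^4 - 54*k^3 - 59*k^2 - 52*k - 5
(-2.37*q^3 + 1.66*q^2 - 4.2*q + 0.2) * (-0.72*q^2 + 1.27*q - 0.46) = 1.7064*q^5 - 4.2051*q^4 + 6.2224*q^3 - 6.2416*q^2 + 2.186*q - 0.092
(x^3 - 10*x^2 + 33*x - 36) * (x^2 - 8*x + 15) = x^5 - 18*x^4 + 128*x^3 - 450*x^2 + 783*x - 540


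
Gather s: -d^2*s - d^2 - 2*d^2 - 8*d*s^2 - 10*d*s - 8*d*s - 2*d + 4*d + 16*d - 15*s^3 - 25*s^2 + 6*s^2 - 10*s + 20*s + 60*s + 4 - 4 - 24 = -3*d^2 + 18*d - 15*s^3 + s^2*(-8*d - 19) + s*(-d^2 - 18*d + 70) - 24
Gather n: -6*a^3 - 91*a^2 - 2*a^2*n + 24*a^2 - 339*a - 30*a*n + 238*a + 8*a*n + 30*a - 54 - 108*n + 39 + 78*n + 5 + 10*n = -6*a^3 - 67*a^2 - 71*a + n*(-2*a^2 - 22*a - 20) - 10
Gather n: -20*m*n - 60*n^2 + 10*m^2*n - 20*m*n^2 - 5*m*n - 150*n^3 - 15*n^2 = -150*n^3 + n^2*(-20*m - 75) + n*(10*m^2 - 25*m)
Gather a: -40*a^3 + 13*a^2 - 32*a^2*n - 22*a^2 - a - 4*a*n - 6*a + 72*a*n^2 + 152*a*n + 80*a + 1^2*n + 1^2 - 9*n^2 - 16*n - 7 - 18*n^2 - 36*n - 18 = -40*a^3 + a^2*(-32*n - 9) + a*(72*n^2 + 148*n + 73) - 27*n^2 - 51*n - 24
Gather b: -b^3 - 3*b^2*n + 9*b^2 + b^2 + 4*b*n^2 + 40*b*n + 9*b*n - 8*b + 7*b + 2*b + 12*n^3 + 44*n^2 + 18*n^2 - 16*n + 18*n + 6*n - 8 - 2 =-b^3 + b^2*(10 - 3*n) + b*(4*n^2 + 49*n + 1) + 12*n^3 + 62*n^2 + 8*n - 10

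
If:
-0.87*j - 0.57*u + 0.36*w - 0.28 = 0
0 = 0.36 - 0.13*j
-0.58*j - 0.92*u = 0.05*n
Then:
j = 2.77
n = 54.6871794871795 - 11.6210526315789*w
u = 0.631578947368421*w - 4.71794871794872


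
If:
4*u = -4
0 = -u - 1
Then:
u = -1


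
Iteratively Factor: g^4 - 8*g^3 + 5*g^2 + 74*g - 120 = (g - 2)*(g^3 - 6*g^2 - 7*g + 60) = (g - 5)*(g - 2)*(g^2 - g - 12) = (g - 5)*(g - 2)*(g + 3)*(g - 4)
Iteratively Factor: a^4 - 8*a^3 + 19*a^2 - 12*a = (a)*(a^3 - 8*a^2 + 19*a - 12) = a*(a - 3)*(a^2 - 5*a + 4) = a*(a - 3)*(a - 1)*(a - 4)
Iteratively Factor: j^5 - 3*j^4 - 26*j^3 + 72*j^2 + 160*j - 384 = (j - 4)*(j^4 + j^3 - 22*j^2 - 16*j + 96) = (j - 4)*(j - 2)*(j^3 + 3*j^2 - 16*j - 48) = (j - 4)^2*(j - 2)*(j^2 + 7*j + 12) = (j - 4)^2*(j - 2)*(j + 4)*(j + 3)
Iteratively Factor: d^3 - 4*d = (d)*(d^2 - 4) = d*(d + 2)*(d - 2)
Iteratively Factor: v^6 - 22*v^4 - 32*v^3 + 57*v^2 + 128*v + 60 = (v - 5)*(v^5 + 5*v^4 + 3*v^3 - 17*v^2 - 28*v - 12) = (v - 5)*(v - 2)*(v^4 + 7*v^3 + 17*v^2 + 17*v + 6) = (v - 5)*(v - 2)*(v + 1)*(v^3 + 6*v^2 + 11*v + 6) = (v - 5)*(v - 2)*(v + 1)*(v + 2)*(v^2 + 4*v + 3) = (v - 5)*(v - 2)*(v + 1)^2*(v + 2)*(v + 3)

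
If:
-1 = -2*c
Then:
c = 1/2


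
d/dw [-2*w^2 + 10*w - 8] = 10 - 4*w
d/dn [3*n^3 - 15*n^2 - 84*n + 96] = 9*n^2 - 30*n - 84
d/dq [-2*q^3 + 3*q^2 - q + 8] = -6*q^2 + 6*q - 1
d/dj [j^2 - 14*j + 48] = 2*j - 14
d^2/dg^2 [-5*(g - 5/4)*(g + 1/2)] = -10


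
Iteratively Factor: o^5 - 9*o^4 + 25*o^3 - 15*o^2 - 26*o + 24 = (o + 1)*(o^4 - 10*o^3 + 35*o^2 - 50*o + 24) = (o - 3)*(o + 1)*(o^3 - 7*o^2 + 14*o - 8) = (o - 3)*(o - 1)*(o + 1)*(o^2 - 6*o + 8) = (o - 3)*(o - 2)*(o - 1)*(o + 1)*(o - 4)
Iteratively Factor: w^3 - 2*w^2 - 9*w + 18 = (w - 3)*(w^2 + w - 6) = (w - 3)*(w + 3)*(w - 2)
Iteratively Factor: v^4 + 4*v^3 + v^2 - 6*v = (v)*(v^3 + 4*v^2 + v - 6) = v*(v + 2)*(v^2 + 2*v - 3) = v*(v - 1)*(v + 2)*(v + 3)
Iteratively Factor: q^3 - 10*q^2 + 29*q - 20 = (q - 1)*(q^2 - 9*q + 20) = (q - 4)*(q - 1)*(q - 5)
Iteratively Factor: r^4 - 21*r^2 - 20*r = (r - 5)*(r^3 + 5*r^2 + 4*r) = r*(r - 5)*(r^2 + 5*r + 4) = r*(r - 5)*(r + 4)*(r + 1)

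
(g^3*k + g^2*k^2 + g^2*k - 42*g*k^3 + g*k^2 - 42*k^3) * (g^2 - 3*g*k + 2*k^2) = g^5*k - 2*g^4*k^2 + g^4*k - 43*g^3*k^3 - 2*g^3*k^2 + 128*g^2*k^4 - 43*g^2*k^3 - 84*g*k^5 + 128*g*k^4 - 84*k^5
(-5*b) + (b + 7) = 7 - 4*b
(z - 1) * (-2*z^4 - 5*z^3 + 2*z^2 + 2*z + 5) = -2*z^5 - 3*z^4 + 7*z^3 + 3*z - 5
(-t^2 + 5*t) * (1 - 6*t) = 6*t^3 - 31*t^2 + 5*t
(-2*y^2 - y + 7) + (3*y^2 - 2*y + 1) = y^2 - 3*y + 8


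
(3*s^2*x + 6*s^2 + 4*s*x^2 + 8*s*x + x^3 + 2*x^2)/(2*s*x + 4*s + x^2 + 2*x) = (3*s^2 + 4*s*x + x^2)/(2*s + x)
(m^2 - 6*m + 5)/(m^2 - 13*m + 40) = (m - 1)/(m - 8)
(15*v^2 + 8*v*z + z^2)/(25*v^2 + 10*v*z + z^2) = (3*v + z)/(5*v + z)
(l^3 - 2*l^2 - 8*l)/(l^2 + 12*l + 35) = l*(l^2 - 2*l - 8)/(l^2 + 12*l + 35)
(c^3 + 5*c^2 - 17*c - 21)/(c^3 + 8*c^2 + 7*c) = (c - 3)/c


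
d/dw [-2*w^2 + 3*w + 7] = 3 - 4*w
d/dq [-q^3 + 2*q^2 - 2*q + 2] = -3*q^2 + 4*q - 2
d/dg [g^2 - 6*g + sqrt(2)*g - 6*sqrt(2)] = 2*g - 6 + sqrt(2)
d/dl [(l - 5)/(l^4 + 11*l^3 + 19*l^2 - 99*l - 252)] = (l^4 + 11*l^3 + 19*l^2 - 99*l - (l - 5)*(4*l^3 + 33*l^2 + 38*l - 99) - 252)/(l^4 + 11*l^3 + 19*l^2 - 99*l - 252)^2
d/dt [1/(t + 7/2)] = -4/(2*t + 7)^2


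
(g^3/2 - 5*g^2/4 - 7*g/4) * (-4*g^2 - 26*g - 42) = -2*g^5 - 8*g^4 + 37*g^3/2 + 98*g^2 + 147*g/2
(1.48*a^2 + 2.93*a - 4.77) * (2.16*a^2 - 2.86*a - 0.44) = 3.1968*a^4 + 2.096*a^3 - 19.3342*a^2 + 12.353*a + 2.0988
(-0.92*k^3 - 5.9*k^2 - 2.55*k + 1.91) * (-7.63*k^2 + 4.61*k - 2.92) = 7.0196*k^5 + 40.7758*k^4 - 5.05610000000001*k^3 - 9.1008*k^2 + 16.2511*k - 5.5772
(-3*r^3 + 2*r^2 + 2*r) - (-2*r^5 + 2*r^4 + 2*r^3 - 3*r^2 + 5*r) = 2*r^5 - 2*r^4 - 5*r^3 + 5*r^2 - 3*r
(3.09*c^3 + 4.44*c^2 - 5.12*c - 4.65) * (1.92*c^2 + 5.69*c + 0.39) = 5.9328*c^5 + 26.1069*c^4 + 16.6383*c^3 - 36.3292*c^2 - 28.4553*c - 1.8135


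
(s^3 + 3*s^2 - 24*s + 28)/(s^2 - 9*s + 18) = (s^3 + 3*s^2 - 24*s + 28)/(s^2 - 9*s + 18)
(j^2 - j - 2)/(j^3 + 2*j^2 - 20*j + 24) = (j + 1)/(j^2 + 4*j - 12)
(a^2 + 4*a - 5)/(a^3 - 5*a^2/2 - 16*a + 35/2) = 2*(a + 5)/(2*a^2 - 3*a - 35)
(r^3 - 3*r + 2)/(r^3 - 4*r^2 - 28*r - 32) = (r^2 - 2*r + 1)/(r^2 - 6*r - 16)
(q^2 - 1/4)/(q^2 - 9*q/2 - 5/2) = (q - 1/2)/(q - 5)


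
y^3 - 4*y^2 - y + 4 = (y - 4)*(y - 1)*(y + 1)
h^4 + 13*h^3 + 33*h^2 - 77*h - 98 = (h - 2)*(h + 1)*(h + 7)^2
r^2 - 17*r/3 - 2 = (r - 6)*(r + 1/3)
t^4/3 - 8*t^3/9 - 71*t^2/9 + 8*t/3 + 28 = (t/3 + 1)*(t - 6)*(t - 2)*(t + 7/3)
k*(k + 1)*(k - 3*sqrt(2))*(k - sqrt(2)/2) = k^4 - 7*sqrt(2)*k^3/2 + k^3 - 7*sqrt(2)*k^2/2 + 3*k^2 + 3*k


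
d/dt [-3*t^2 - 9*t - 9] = -6*t - 9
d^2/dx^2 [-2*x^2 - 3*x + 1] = -4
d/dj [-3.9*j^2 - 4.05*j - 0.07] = -7.8*j - 4.05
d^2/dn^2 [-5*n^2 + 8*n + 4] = -10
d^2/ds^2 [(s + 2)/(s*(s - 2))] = 2*(s^3 + 6*s^2 - 12*s + 8)/(s^3*(s^3 - 6*s^2 + 12*s - 8))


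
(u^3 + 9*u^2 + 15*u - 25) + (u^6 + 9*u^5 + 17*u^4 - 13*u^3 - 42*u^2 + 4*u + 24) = u^6 + 9*u^5 + 17*u^4 - 12*u^3 - 33*u^2 + 19*u - 1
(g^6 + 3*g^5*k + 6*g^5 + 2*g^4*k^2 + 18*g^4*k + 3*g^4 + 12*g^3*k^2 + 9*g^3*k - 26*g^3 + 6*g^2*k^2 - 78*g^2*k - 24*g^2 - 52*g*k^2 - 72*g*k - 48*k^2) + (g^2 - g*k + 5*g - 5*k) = g^6 + 3*g^5*k + 6*g^5 + 2*g^4*k^2 + 18*g^4*k + 3*g^4 + 12*g^3*k^2 + 9*g^3*k - 26*g^3 + 6*g^2*k^2 - 78*g^2*k - 23*g^2 - 52*g*k^2 - 73*g*k + 5*g - 48*k^2 - 5*k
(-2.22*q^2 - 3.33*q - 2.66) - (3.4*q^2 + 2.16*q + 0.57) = -5.62*q^2 - 5.49*q - 3.23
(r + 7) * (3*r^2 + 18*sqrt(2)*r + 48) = 3*r^3 + 21*r^2 + 18*sqrt(2)*r^2 + 48*r + 126*sqrt(2)*r + 336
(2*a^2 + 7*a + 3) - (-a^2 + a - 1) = 3*a^2 + 6*a + 4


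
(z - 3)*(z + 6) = z^2 + 3*z - 18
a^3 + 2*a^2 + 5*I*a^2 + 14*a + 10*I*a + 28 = (a + 2)*(a - 2*I)*(a + 7*I)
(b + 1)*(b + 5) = b^2 + 6*b + 5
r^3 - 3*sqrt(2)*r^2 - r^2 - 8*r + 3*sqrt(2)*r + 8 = (r - 1)*(r - 4*sqrt(2))*(r + sqrt(2))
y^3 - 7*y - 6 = (y - 3)*(y + 1)*(y + 2)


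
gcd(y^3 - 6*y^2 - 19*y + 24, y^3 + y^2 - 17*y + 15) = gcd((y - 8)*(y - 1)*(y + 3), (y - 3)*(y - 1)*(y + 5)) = y - 1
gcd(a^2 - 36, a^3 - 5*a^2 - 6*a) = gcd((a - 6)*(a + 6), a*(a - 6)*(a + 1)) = a - 6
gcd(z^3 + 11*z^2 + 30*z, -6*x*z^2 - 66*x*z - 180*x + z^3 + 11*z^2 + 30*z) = z^2 + 11*z + 30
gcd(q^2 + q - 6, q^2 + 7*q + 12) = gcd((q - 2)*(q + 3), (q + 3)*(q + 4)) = q + 3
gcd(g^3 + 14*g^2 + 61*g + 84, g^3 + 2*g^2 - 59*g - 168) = g^2 + 10*g + 21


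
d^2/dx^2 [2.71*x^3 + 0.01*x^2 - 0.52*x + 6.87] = 16.26*x + 0.02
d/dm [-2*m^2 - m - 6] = -4*m - 1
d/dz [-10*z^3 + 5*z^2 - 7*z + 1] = -30*z^2 + 10*z - 7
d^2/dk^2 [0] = 0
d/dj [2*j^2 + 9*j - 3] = 4*j + 9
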